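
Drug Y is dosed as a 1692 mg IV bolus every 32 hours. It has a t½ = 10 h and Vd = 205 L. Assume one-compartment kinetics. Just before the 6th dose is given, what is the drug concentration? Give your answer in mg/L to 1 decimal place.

1.0 mg/L

f = (1/2)^(τ/t½) = (1/2)^(32/10) ≈ 0.1088.
C₀ = D/Vd = 1692/205 ≈ 8.254 mg/L.
Before the 6th dose, 5 doses have been given. Superposition: Cmin = C₀·(f + f² + … + f^5).
≈ 8.254 × (0.1088 + 0.0118 + 0.0013 + 0.0001 + 0.0000) ≈ 8.254 × 0.1220 ≈ 1.007 mg/L.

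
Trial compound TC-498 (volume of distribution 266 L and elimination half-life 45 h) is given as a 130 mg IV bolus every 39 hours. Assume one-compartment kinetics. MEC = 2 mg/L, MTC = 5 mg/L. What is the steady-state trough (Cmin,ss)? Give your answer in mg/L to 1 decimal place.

0.6 mg/L

τ/t½ = 39/45 ≈ 0.86667, so fraction remaining f = (1/2)^(39/45) ≈ 0.5484.
Accumulation ratio R = 1/(1 − f) ≈ 1/0.4516 ≈ 2.2143.
Single-dose peak C₀ = D/Vd = 130/266 ≈ 0.489 mg/L.
Steady-state peak Cmax,ss = C₀·R ≈ 0.489 × 2.2143 ≈ 1.083 mg/L.
One interval later, Cmin,ss = Cmax,ss·e^(−kτ) ≈ 1.083 × 0.5484 ≈ 0.594 mg/L.
Trough 0.6 mg/L vs MEC 2 mg/L: subtherapeutic.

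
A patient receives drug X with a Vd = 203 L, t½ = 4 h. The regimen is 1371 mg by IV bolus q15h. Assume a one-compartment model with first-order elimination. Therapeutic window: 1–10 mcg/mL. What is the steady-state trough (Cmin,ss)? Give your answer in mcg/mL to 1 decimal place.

0.5 mcg/mL

k = ln2/t½ = ln2/4 ≈ 0.173287 h⁻¹; fraction remaining f = e^(−kτ) = e^(−0.173287×15) ≈ 0.0743.
At steady state, accumulation factor R = 1/(1 − e^(−kτ)) ≈ 1.0803.
Each bolus raises the concentration by D/Vd = 1371/203 ≈ 6.754 mcg/mL.
Cmax,ss = C₀/(1 − f) ≈ 6.754/0.9257 ≈ 7.296 mcg/mL.
One interval later, Cmin,ss = Cmax,ss·e^(−kτ) ≈ 7.296 × 0.0743 ≈ 0.542 mcg/mL.
Trough 0.5 mcg/mL vs MEC 1 mcg/mL: subtherapeutic.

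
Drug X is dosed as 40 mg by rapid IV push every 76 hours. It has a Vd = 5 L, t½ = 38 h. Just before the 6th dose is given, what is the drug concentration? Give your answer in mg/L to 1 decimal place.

2.7 mg/L

f = (1/2)^(τ/t½) = (1/2)^(76/38) ≈ 0.2500.
C₀ = D/Vd = 40/5 ≈ 8.000 mg/L.
Before the 6th dose, 5 doses have been given. Superposition: Cmin = C₀·(f + f² + … + f^5).
≈ 8.000 × (0.2500 + 0.0625 + 0.0156 + 0.0039 + 0.0010) ≈ 8.000 × 0.3330 ≈ 2.664 mg/L.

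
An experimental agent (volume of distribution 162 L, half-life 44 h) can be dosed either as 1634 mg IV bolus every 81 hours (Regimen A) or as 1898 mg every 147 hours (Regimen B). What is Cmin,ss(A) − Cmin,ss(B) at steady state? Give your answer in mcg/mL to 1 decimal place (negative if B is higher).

Regimen A: f = (1/2)^(81/44) ≈ 0.2791; Cmin,ss = (1634/162)·f/(1−f) ≈ 3.905 mcg/mL.
Regimen B: f = (1/2)^(147/44) ≈ 0.0987; Cmin,ss = (1898/162)·f/(1−f) ≈ 1.283 mcg/mL.
Difference ≈ 3.905 − 1.283 ≈ 2.622 mcg/mL.

2.6 mcg/mL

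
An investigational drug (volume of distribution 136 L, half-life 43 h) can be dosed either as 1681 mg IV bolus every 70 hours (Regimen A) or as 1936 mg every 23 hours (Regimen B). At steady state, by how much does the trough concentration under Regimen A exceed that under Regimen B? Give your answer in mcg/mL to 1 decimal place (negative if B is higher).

-25.8 mcg/mL

Regimen A: f = (1/2)^(70/43) ≈ 0.3236; Cmin,ss = (1681/136)·f/(1−f) ≈ 5.913 mcg/mL.
Regimen B: f = (1/2)^(23/43) ≈ 0.6902; Cmin,ss = (1936/136)·f/(1−f) ≈ 31.715 mcg/mL.
Difference ≈ 5.913 − 31.715 ≈ -25.802 mcg/mL.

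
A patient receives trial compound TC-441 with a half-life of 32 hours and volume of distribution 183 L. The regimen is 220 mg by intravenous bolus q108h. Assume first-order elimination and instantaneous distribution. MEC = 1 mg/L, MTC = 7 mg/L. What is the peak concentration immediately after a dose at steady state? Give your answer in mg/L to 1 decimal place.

1.3 mg/L

τ/t½ = 108/32 ≈ 3.375, so fraction remaining f = (1/2)^(108/32) ≈ 0.0964.
At steady state, accumulation factor R = 1/(1 − e^(−kτ)) ≈ 1.1067.
Single-dose peak C₀ = D/Vd = 220/183 ≈ 1.202 mg/L.
Steady-state peak Cmax,ss = C₀·R ≈ 1.202 × 1.1067 ≈ 1.330 mg/L.
Peak 1.3 mg/L vs MTC 7 mg/L: below toxic threshold.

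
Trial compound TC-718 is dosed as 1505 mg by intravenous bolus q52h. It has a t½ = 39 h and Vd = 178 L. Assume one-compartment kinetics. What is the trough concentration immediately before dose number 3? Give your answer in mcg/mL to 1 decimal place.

4.7 mcg/mL

f = (1/2)^(τ/t½) = (1/2)^(52/39) ≈ 0.3969.
C₀ = D/Vd = 1505/178 ≈ 8.455 mcg/mL.
Before the 3rd dose, 2 doses have been given. Superposition: Cmin = C₀·(f + f²).
≈ 8.455 × (0.3969 + 0.1575) ≈ 8.455 × 0.5544 ≈ 4.687 mcg/mL.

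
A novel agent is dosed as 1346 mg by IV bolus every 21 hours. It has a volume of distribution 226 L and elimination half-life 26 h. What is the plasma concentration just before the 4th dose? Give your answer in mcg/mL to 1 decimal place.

6.5 mcg/mL

f = (1/2)^(τ/t½) = (1/2)^(21/26) ≈ 0.5713.
C₀ = D/Vd = 1346/226 ≈ 5.956 mcg/mL.
Before the 4th dose, 3 doses have been given. Superposition: Cmin = C₀·(f + f² + … + f^3).
≈ 5.956 × (0.5713 + 0.3264 + 0.1865) ≈ 5.956 × 1.0842 ≈ 6.457 mcg/mL.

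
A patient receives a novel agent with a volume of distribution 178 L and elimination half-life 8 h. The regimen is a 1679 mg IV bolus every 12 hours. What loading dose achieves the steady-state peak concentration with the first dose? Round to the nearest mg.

2597 mg

f = (1/2)^(12/8) ≈ 0.353553; accumulation ratio R = 1/(1−f) ≈ 1.54692.
Loading dose to hit Cmax,ss on first dose: D_load = D_maint·R ≈ 1679 × 1.54692 ≈ 2597.28 mg.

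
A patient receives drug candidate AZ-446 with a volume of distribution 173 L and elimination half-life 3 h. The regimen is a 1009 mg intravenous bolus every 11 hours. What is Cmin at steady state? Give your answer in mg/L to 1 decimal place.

Over one 11-h interval, 11/3 ≈ 3.6667 half-lives elapse, leaving f ≈ 0.0787 of each dose.
At steady state, accumulation factor R = 1/(1 − e^(−kτ)) ≈ 1.0854.
Single-dose peak C₀ = D/Vd = 1009/173 ≈ 5.832 mg/L.
Cmax,ss = C₀/(1 − f) ≈ 5.832/0.9213 ≈ 6.330 mg/L.
One interval later, Cmin,ss = Cmax,ss·e^(−kτ) ≈ 6.330 × 0.0787 ≈ 0.498 mg/L.

0.5 mg/L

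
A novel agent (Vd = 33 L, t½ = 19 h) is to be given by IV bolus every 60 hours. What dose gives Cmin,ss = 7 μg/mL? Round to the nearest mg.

τ/t½ = 60/19 ≈ 3.1579, so f = (1/2)^(60/19) ≈ 0.112042.
Cmin,ss = (D/Vd)·f/(1−f), so D = Cmin,ss·Vd·(1−f)/f.
D = 7 × 33 × (1−f)/f ≈ 7 × 33 × 7.92522 ≈ 1830.73 mg.

1831 mg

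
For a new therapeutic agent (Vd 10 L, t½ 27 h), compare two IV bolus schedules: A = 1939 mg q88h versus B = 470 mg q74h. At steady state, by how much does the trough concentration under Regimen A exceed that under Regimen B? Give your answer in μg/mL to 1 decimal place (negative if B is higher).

14.3 μg/mL

Regimen A: f = (1/2)^(88/27) ≈ 0.1044; Cmin,ss = (1939/10)·f/(1−f) ≈ 22.603 μg/mL.
Regimen B: f = (1/2)^(74/27) ≈ 0.1496; Cmin,ss = (470/10)·f/(1−f) ≈ 8.268 μg/mL.
Difference ≈ 22.603 − 8.268 ≈ 14.335 μg/mL.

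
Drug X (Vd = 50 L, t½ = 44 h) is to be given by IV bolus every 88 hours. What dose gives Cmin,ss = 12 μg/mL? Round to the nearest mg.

τ/t½ = 88/44 ≈ 2, so f = (1/2)^(88/44) ≈ 0.250000.
Cmin,ss = (D/Vd)·f/(1−f), so D = Cmin,ss·Vd·(1−f)/f.
D = 12 × 50 × (1−f)/f ≈ 12 × 50 × 3.00000 ≈ 1800.00 mg.

1800 mg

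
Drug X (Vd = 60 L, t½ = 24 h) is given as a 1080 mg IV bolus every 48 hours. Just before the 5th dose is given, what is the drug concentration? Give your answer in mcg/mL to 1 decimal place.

6.0 mcg/mL

f = (1/2)^(τ/t½) = (1/2)^(48/24) ≈ 0.2500.
C₀ = D/Vd = 1080/60 ≈ 18.000 mcg/mL.
Before the 5th dose, 4 doses have been given. Superposition: Cmin = C₀·(f + f² + … + f^4).
≈ 18.000 × (0.2500 + 0.0625 + 0.0156 + 0.0039) ≈ 18.000 × 0.3320 ≈ 5.976 mcg/mL.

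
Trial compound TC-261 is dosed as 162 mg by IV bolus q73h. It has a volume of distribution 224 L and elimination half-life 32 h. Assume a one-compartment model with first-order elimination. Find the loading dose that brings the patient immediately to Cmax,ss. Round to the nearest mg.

204 mg

f = (1/2)^(73/32) ≈ 0.205719; accumulation ratio R = 1/(1−f) ≈ 1.25900.
Loading dose to hit Cmax,ss on first dose: D_load = D_maint·R ≈ 162 × 1.25900 ≈ 203.96 mg.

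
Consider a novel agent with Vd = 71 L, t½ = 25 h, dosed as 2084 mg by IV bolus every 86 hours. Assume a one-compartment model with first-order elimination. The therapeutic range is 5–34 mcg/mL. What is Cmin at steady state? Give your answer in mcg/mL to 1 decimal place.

3.0 mcg/mL

τ/t½ = 86/25 ≈ 3.44, so fraction remaining f = (1/2)^(86/25) ≈ 0.0921.
Accumulation ratio R = 1/(1 − f) ≈ 1/0.9079 ≈ 1.1014.
Each bolus raises the concentration by D/Vd = 2084/71 ≈ 29.352 mcg/mL.
Cmax,ss = C₀/(1 − f) ≈ 29.352/0.9079 ≈ 32.330 mcg/mL.
Steady-state trough Cmin,ss = Cmax,ss·f ≈ 32.330 × 0.0921 ≈ 2.978 mcg/mL.
Trough 3.0 mcg/mL vs MEC 5 mcg/mL: subtherapeutic.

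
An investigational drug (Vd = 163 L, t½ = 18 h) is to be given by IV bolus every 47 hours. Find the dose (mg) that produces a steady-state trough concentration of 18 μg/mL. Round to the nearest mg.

τ/t½ = 47/18 ≈ 2.6111, so f = (1/2)^(47/18) ≈ 0.163673.
Cmin,ss = (D/Vd)·f/(1−f), so D = Cmin,ss·Vd·(1−f)/f.
D = 18 × 163 × (1−f)/f ≈ 18 × 163 × 5.10974 ≈ 14991.98 mg.

14992 mg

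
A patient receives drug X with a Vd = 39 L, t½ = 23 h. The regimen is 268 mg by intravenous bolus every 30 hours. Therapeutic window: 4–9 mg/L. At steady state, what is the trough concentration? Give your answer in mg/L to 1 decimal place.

4.7 mg/L

Over one 30-h interval, 30/23 ≈ 1.3043 half-lives elapse, leaving f ≈ 0.4049 of each dose.
Single-dose peak C₀ = D/Vd = 268/39 ≈ 6.872 mg/L.
Steady-state trough Cmin,ss = C₀·f/(1−f) ≈ 6.872 × 0.4049/0.5951 ≈ 4.676 mg/L.
Trough 4.7 mg/L vs MEC 4 mg/L: adequate.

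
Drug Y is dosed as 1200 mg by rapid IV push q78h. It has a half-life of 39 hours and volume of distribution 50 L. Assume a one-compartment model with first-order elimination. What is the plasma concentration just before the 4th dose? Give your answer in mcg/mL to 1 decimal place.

f = (1/2)^(τ/t½) = (1/2)^(78/39) ≈ 0.2500.
C₀ = D/Vd = 1200/50 ≈ 24.000 mcg/mL.
Before the 4th dose, 3 doses have been given. Superposition: Cmin = C₀·(f + f² + … + f^3).
≈ 24.000 × (0.2500 + 0.0625 + 0.0156) ≈ 24.000 × 0.3281 ≈ 7.874 mcg/mL.

7.9 mcg/mL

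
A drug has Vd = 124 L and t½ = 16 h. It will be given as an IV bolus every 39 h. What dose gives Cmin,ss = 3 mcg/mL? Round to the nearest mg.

τ/t½ = 39/16 ≈ 2.4375, so f = (1/2)^(39/16) ≈ 0.184603.
Cmin,ss = (D/Vd)·f/(1−f), so D = Cmin,ss·Vd·(1−f)/f.
D = 3 × 124 × (1−f)/f ≈ 3 × 124 × 4.41703 ≈ 1643.14 mg.

1643 mg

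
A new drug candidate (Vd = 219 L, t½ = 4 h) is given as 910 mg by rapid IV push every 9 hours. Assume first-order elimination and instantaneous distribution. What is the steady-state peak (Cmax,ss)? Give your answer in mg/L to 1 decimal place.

5.3 mg/L

Over one 9-h interval, 9/4 ≈ 2.25 half-lives elapse, leaving f ≈ 0.2102 of each dose.
Accumulation ratio R = 1/(1 − f) ≈ 1/0.7898 ≈ 1.2661.
Each bolus raises the concentration by D/Vd = 910/219 ≈ 4.155 mg/L.
Cmax,ss = C₀/(1 − f) ≈ 4.155/0.7898 ≈ 5.261 mg/L.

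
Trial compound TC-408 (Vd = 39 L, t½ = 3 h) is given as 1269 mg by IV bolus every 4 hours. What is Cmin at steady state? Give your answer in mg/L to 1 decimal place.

21.4 mg/L

k = ln2/t½ = ln2/3 ≈ 0.231049 h⁻¹; fraction remaining f = e^(−kτ) = e^(−0.231049×4) ≈ 0.3969.
Each bolus raises the concentration by D/Vd = 1269/39 ≈ 32.538 mg/L.
Steady-state trough Cmin,ss = C₀·f/(1−f) ≈ 32.538 × 0.3969/0.6031 ≈ 21.413 mg/L.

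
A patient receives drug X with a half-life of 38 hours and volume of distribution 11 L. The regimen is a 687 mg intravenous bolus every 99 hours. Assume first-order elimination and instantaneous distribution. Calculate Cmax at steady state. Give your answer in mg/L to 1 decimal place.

74.7 mg/L

Over one 99-h interval, 99/38 ≈ 2.6053 half-lives elapse, leaving f ≈ 0.1643 of each dose.
Accumulation ratio R = 1/(1 − f) ≈ 1/0.8357 ≈ 1.1966.
Single-dose peak C₀ = D/Vd = 687/11 ≈ 62.455 mg/L.
Cmax,ss = C₀/(1 − f) ≈ 62.455/0.8357 ≈ 74.734 mg/L.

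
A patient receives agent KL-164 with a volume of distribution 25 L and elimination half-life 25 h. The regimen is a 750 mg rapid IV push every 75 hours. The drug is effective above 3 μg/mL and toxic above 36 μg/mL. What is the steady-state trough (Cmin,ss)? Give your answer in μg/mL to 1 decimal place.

τ = 75 h = 3 half-lives, so f = (1/2)^3 = 0.125.
Accumulation ratio R = 1/(1 − f) = 1/0.875 = 8/7.
Single-dose peak C₀ = D/Vd = 750/25 = 30 μg/mL.
Steady-state peak Cmax,ss = C₀·R = 30 × 8/7 ≈ 34.286 μg/mL.
Steady-state trough Cmin,ss = Cmax,ss·f ≈ 34.286 × 0.125 ≈ 4.286 μg/mL.
Trough 4.3 μg/mL vs MEC 3 μg/mL: adequate.

4.3 μg/mL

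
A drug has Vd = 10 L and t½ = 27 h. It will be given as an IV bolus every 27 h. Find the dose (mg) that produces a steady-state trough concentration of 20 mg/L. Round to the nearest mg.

200 mg

τ/t½ = 27/27 ≈ 1, so f = (1/2)^(27/27) ≈ 0.500000.
Cmin,ss = (D/Vd)·f/(1−f), so D = Cmin,ss·Vd·(1−f)/f.
D = 20 × 10 × (1−f)/f ≈ 20 × 10 × 1.00000 ≈ 200.00 mg.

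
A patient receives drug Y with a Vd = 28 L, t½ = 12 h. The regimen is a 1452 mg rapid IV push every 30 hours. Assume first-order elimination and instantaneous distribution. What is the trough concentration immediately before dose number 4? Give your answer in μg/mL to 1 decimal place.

f = (1/2)^(τ/t½) = (1/2)^(30/12) ≈ 0.1768.
C₀ = D/Vd = 1452/28 ≈ 51.857 μg/mL.
Before the 4th dose, 3 doses have been given. Superposition: Cmin = C₀·(f + f² + … + f^3).
≈ 51.857 × (0.1768 + 0.0313 + 0.0055) ≈ 51.857 × 0.2136 ≈ 11.077 μg/mL.

11.1 μg/mL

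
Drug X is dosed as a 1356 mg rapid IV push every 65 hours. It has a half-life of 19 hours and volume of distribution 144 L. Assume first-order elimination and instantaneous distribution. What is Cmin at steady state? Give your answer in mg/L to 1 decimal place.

k = ln2/t½ = ln2/19 ≈ 0.036481 h⁻¹; fraction remaining f = e^(−kτ) = e^(−0.036481×65) ≈ 0.0934.
Single-dose peak C₀ = D/Vd = 1356/144 ≈ 9.417 mg/L.
Steady-state trough Cmin,ss = C₀·f/(1−f) ≈ 9.417 × 0.0934/0.9066 ≈ 0.970 mg/L.

1.0 mg/L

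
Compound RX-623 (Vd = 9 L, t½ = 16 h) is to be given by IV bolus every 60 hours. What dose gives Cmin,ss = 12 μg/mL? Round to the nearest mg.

1345 mg

τ/t½ = 60/16 ≈ 3.75, so f = (1/2)^(60/16) ≈ 0.074325.
Cmin,ss = (D/Vd)·f/(1−f), so D = Cmin,ss·Vd·(1−f)/f.
D = 12 × 9 × (1−f)/f ≈ 12 × 9 × 12.45442 ≈ 1345.08 mg.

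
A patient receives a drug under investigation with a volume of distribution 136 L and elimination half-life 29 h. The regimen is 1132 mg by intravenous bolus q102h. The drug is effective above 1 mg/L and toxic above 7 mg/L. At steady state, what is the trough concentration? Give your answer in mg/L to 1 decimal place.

0.8 mg/L

τ/t½ = 102/29 ≈ 3.5172, so fraction remaining f = (1/2)^(102/29) ≈ 0.0873.
At steady state, accumulation factor R = 1/(1 − e^(−kτ)) ≈ 1.0957.
Each bolus raises the concentration by D/Vd = 1132/136 ≈ 8.324 mg/L.
Cmax,ss = C₀/(1 − f) ≈ 8.324/0.9127 ≈ 9.120 mg/L.
Steady-state trough Cmin,ss = Cmax,ss·f ≈ 9.120 × 0.0873 ≈ 0.796 mg/L.
Trough 0.8 mg/L vs MEC 1 mg/L: subtherapeutic.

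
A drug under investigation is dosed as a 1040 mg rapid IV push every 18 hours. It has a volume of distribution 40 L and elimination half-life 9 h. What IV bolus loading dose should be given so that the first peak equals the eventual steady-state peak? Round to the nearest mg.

f = (1/2)^(18/9) ≈ 0.250000; accumulation ratio R = 1/(1−f) ≈ 1.33333.
Loading dose to hit Cmax,ss on first dose: D_load = D_maint·R ≈ 1040 × 1.33333 ≈ 1386.66 mg.

1387 mg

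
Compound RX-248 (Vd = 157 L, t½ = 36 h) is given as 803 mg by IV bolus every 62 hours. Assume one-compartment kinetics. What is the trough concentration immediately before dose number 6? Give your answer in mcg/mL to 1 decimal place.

2.2 mcg/mL

f = (1/2)^(τ/t½) = (1/2)^(62/36) ≈ 0.3031.
C₀ = D/Vd = 803/157 ≈ 5.115 mcg/mL.
Before the 6th dose, 5 doses have been given. Superposition: Cmin = C₀·(f + f² + … + f^5).
≈ 5.115 × (0.3031 + 0.0919 + 0.0278 + 0.0084 + 0.0026) ≈ 5.115 × 0.4338 ≈ 2.219 mcg/mL.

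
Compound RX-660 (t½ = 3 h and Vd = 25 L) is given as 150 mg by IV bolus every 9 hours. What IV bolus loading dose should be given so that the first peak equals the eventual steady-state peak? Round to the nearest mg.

171 mg

f = (1/2)^(9/3) ≈ 0.125000; accumulation ratio R = 1/(1−f) ≈ 1.14286.
Loading dose to hit Cmax,ss on first dose: D_load = D_maint·R ≈ 150 × 1.14286 ≈ 171.43 mg.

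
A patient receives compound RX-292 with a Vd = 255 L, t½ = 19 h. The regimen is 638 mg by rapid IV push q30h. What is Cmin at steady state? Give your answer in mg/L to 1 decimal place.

1.3 mg/L

Over one 30-h interval, 30/19 ≈ 1.5789 half-lives elapse, leaving f ≈ 0.3347 of each dose.
Each bolus raises the concentration by D/Vd = 638/255 ≈ 2.502 mg/L.
Steady-state trough Cmin,ss = C₀·f/(1−f) ≈ 2.502 × 0.3347/0.6653 ≈ 1.259 mg/L.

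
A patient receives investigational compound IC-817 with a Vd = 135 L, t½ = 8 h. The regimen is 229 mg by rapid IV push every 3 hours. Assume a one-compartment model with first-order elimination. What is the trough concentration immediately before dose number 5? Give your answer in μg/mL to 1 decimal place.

f = (1/2)^(τ/t½) = (1/2)^(3/8) ≈ 0.7711.
C₀ = D/Vd = 229/135 ≈ 1.696 μg/mL.
Before the 5th dose, 4 doses have been given. Superposition: Cmin = C₀·(f + f² + … + f^4).
≈ 1.696 × (0.7711 + 0.5946 + 0.4585 + 0.3535) ≈ 1.696 × 2.1777 ≈ 3.693 μg/mL.

3.7 μg/mL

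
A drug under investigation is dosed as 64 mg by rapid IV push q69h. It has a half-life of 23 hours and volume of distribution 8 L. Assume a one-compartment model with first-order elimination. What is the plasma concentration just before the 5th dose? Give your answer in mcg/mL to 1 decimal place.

f = (1/2)^(τ/t½) = (1/2)^(69/23) ≈ 0.1250.
C₀ = D/Vd = 64/8 ≈ 8.000 mcg/mL.
Before the 5th dose, 4 doses have been given. Superposition: Cmin = C₀·(f + f² + … + f^4).
≈ 8.000 × (0.1250 + 0.0156 + 0.0020 + 0.0002) ≈ 8.000 × 0.1428 ≈ 1.142 mcg/mL.

1.1 mcg/mL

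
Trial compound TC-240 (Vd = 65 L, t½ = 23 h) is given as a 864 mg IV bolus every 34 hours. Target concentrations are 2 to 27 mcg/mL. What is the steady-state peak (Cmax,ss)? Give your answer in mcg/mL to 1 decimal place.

k = ln2/t½ = ln2/23 ≈ 0.030137 h⁻¹; fraction remaining f = e^(−kτ) = e^(−0.030137×34) ≈ 0.3589.
At steady state, accumulation factor R = 1/(1 − e^(−kτ)) ≈ 1.5598.
Each bolus raises the concentration by D/Vd = 864/65 ≈ 13.292 mcg/mL.
Steady-state peak Cmax,ss = C₀·R ≈ 13.292 × 1.5598 ≈ 20.733 mcg/mL.
Peak 20.7 mcg/mL vs MTC 27 mcg/mL: below toxic threshold.

20.7 mcg/mL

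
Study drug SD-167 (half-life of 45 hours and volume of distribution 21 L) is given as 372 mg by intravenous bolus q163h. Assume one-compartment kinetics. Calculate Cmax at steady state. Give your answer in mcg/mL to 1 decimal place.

k = ln2/t½ = ln2/45 ≈ 0.015403 h⁻¹; fraction remaining f = e^(−kτ) = e^(−0.015403×163) ≈ 0.0812.
Accumulation ratio R = 1/(1 − f) ≈ 1/0.9188 ≈ 1.0884.
Each bolus raises the concentration by D/Vd = 372/21 ≈ 17.714 mcg/mL.
Cmax,ss = C₀/(1 − f) ≈ 17.714/0.9188 ≈ 19.279 mcg/mL.

19.3 mcg/mL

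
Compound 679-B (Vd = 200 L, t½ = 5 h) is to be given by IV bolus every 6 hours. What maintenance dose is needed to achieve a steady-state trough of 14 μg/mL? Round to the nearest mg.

3633 mg

τ/t½ = 6/5 ≈ 1.2, so f = (1/2)^(6/5) ≈ 0.435275.
Cmin,ss = (D/Vd)·f/(1−f), so D = Cmin,ss·Vd·(1−f)/f.
D = 14 × 200 × (1−f)/f ≈ 14 × 200 × 1.29740 ≈ 3632.72 mg.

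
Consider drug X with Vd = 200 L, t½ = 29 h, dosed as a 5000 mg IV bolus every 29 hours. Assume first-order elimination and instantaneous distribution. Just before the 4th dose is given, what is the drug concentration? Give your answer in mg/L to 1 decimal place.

21.9 mg/L

f = (1/2)^(τ/t½) = (1/2)^(29/29) ≈ 0.5000.
C₀ = D/Vd = 5000/200 ≈ 25.000 mg/L.
Before the 4th dose, 3 doses have been given. Superposition: Cmin = C₀·(f + f² + … + f^3).
≈ 25.000 × (0.5000 + 0.2500 + 0.1250) ≈ 25.000 × 0.8750 ≈ 21.875 mg/L.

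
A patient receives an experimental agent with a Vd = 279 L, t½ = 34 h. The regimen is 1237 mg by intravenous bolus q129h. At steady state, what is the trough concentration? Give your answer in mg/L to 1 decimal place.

τ/t½ = 129/34 ≈ 3.7941, so fraction remaining f = (1/2)^(129/34) ≈ 0.0721.
Single-dose peak C₀ = D/Vd = 1237/279 ≈ 4.434 mg/L.
Steady-state trough Cmin,ss = C₀·f/(1−f) ≈ 4.434 × 0.0721/0.9279 ≈ 0.345 mg/L.

0.3 mg/L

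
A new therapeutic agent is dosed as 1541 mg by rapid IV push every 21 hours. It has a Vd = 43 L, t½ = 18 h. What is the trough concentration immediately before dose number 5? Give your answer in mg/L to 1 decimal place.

27.7 mg/L

f = (1/2)^(τ/t½) = (1/2)^(21/18) ≈ 0.4454.
C₀ = D/Vd = 1541/43 ≈ 35.837 mg/L.
Before the 5th dose, 4 doses have been given. Superposition: Cmin = C₀·(f + f² + … + f^4).
≈ 35.837 × (0.4454 + 0.1984 + 0.0884 + 0.0394) ≈ 35.837 × 0.7716 ≈ 27.652 mg/L.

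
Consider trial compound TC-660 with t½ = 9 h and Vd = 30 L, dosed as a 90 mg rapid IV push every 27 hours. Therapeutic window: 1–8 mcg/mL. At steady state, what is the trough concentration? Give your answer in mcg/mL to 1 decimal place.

τ = 27 h = 3 half-lives, so f = (1/2)^3 = 0.125.
At steady state, R = 1/(1 − 0.125) = 8/7.
Single-dose peak C₀ = D/Vd = 90/30 = 3 mcg/mL.
Steady-state peak Cmax,ss = C₀·R = 3 × 8/7 ≈ 3.429 mcg/mL.
Steady-state trough Cmin,ss = Cmax,ss·f ≈ 3.429 × 0.125 ≈ 0.429 mcg/mL.
Trough 0.4 mcg/mL vs MEC 1 mcg/mL: subtherapeutic.

0.4 mcg/mL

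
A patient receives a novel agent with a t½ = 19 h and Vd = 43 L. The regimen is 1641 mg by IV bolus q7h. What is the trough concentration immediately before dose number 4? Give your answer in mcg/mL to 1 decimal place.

f = (1/2)^(τ/t½) = (1/2)^(7/19) ≈ 0.7746.
C₀ = D/Vd = 1641/43 ≈ 38.163 mcg/mL.
Before the 4th dose, 3 doses have been given. Superposition: Cmin = C₀·(f + f² + … + f^3).
≈ 38.163 × (0.7746 + 0.6000 + 0.4648) ≈ 38.163 × 1.8394 ≈ 70.197 mcg/mL.

70.2 mcg/mL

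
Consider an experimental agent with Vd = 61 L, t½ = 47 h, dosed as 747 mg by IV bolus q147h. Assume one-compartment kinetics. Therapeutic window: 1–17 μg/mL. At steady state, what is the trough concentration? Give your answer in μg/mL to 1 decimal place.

1.6 μg/mL

Over one 147-h interval, 147/47 ≈ 3.1277 half-lives elapse, leaving f ≈ 0.1144 of each dose.
Each bolus raises the concentration by D/Vd = 747/61 ≈ 12.246 μg/mL.
Steady-state trough Cmin,ss = C₀·f/(1−f) ≈ 12.246 × 0.1144/0.8856 ≈ 1.582 μg/mL.
Trough 1.6 μg/mL vs MEC 1 μg/mL: adequate.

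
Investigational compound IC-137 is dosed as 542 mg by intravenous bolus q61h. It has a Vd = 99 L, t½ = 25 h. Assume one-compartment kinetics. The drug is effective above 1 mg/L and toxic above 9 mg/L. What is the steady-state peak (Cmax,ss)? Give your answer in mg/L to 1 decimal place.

6.7 mg/L

k = ln2/t½ = ln2/25 ≈ 0.027726 h⁻¹; fraction remaining f = e^(−kτ) = e^(−0.027726×61) ≈ 0.1843.
At steady state, accumulation factor R = 1/(1 − e^(−kτ)) ≈ 1.2259.
Single-dose peak C₀ = D/Vd = 542/99 ≈ 5.475 mg/L.
Steady-state peak Cmax,ss = C₀·R ≈ 5.475 × 1.2259 ≈ 6.712 mg/L.
Peak 6.7 mg/L vs MTC 9 mg/L: below toxic threshold.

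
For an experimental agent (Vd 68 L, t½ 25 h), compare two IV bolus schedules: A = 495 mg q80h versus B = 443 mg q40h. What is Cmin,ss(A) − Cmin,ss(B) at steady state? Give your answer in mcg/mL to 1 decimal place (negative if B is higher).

Regimen A: f = (1/2)^(80/25) ≈ 0.1088; Cmin,ss = (495/68)·f/(1−f) ≈ 0.889 mcg/mL.
Regimen B: f = (1/2)^(40/25) ≈ 0.3299; Cmin,ss = (443/68)·f/(1−f) ≈ 3.207 mcg/mL.
Difference ≈ 0.889 − 3.207 ≈ -2.318 mcg/mL.

-2.3 mcg/mL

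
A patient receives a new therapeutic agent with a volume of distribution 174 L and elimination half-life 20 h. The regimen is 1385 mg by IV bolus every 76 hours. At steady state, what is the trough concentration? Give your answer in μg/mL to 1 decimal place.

0.6 μg/mL

τ/t½ = 76/20 ≈ 3.8, so fraction remaining f = (1/2)^(76/20) ≈ 0.0718.
Single-dose peak C₀ = D/Vd = 1385/174 ≈ 7.960 μg/mL.
Steady-state trough Cmin,ss = C₀·f/(1−f) ≈ 7.960 × 0.0718/0.9282 ≈ 0.616 μg/mL.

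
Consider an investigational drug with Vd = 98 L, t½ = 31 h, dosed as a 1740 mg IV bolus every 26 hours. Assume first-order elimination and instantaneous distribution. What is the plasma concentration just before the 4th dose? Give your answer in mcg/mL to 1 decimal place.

f = (1/2)^(τ/t½) = (1/2)^(26/31) ≈ 0.5591.
C₀ = D/Vd = 1740/98 ≈ 17.755 mcg/mL.
Before the 4th dose, 3 doses have been given. Superposition: Cmin = C₀·(f + f² + … + f^3).
≈ 17.755 × (0.5591 + 0.3126 + 0.1748) ≈ 17.755 × 1.0465 ≈ 18.581 mcg/mL.

18.6 mcg/mL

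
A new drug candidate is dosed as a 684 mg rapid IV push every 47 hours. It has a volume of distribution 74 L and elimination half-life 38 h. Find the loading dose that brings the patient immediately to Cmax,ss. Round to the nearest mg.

1188 mg

f = (1/2)^(47/38) ≈ 0.424300; accumulation ratio R = 1/(1−f) ≈ 1.73702.
Loading dose to hit Cmax,ss on first dose: D_load = D_maint·R ≈ 684 × 1.73702 ≈ 1188.12 mg.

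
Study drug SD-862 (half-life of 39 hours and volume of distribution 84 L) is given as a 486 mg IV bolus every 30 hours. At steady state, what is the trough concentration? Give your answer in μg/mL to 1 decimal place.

k = ln2/t½ = ln2/39 ≈ 0.017773 h⁻¹; fraction remaining f = e^(−kτ) = e^(−0.017773×30) ≈ 0.5867.
At steady state, accumulation factor R = 1/(1 − e^(−kτ)) ≈ 2.4195.
Single-dose peak C₀ = D/Vd = 486/84 ≈ 5.786 μg/mL.
Steady-state peak Cmax,ss = C₀·R ≈ 5.786 × 2.4195 ≈ 13.999 μg/mL.
One interval later, Cmin,ss = Cmax,ss·e^(−kτ) ≈ 13.999 × 0.5867 ≈ 8.213 μg/mL.

8.2 μg/mL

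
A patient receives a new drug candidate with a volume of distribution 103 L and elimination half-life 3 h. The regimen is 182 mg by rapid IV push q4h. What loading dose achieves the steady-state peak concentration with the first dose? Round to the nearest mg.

302 mg

f = (1/2)^(4/3) ≈ 0.396850; accumulation ratio R = 1/(1−f) ≈ 1.65796.
Loading dose to hit Cmax,ss on first dose: D_load = D_maint·R ≈ 182 × 1.65796 ≈ 301.75 mg.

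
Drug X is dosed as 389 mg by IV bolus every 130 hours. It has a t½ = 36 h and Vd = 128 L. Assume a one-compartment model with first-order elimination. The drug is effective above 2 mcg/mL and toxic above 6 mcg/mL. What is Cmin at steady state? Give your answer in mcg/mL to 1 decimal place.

Over one 130-h interval, 130/36 ≈ 3.6111 half-lives elapse, leaving f ≈ 0.0818 of each dose.
Single-dose peak C₀ = D/Vd = 389/128 ≈ 3.039 mcg/mL.
Steady-state trough Cmin,ss = C₀·f/(1−f) ≈ 3.039 × 0.0818/0.9182 ≈ 0.271 mcg/mL.
Trough 0.3 mcg/mL vs MEC 2 mcg/mL: subtherapeutic.

0.3 mcg/mL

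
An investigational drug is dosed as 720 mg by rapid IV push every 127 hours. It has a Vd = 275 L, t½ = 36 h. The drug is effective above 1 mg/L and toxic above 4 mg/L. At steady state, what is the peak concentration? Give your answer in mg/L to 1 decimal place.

2.9 mg/L

τ/t½ = 127/36 ≈ 3.5278, so fraction remaining f = (1/2)^(127/36) ≈ 0.0867.
At steady state, accumulation factor R = 1/(1 − e^(−kτ)) ≈ 1.0949.
Single-dose peak C₀ = D/Vd = 720/275 ≈ 2.618 mg/L.
Steady-state peak Cmax,ss = C₀·R ≈ 2.618 × 1.0949 ≈ 2.866 mg/L.
Peak 2.9 mg/L vs MTC 4 mg/L: below toxic threshold.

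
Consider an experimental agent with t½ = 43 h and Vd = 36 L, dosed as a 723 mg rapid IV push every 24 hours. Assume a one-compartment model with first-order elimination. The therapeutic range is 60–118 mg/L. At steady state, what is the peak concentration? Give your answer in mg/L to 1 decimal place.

62.6 mg/L

τ/t½ = 24/43 ≈ 0.55814, so fraction remaining f = (1/2)^(24/43) ≈ 0.6792.
Accumulation ratio R = 1/(1 − f) ≈ 1/0.3208 ≈ 3.1172.
Each bolus raises the concentration by D/Vd = 723/36 ≈ 20.083 mg/L.
Cmax,ss = C₀/(1 − f) ≈ 20.083/0.3208 ≈ 62.603 mg/L.
Peak 62.6 mg/L vs MTC 118 mg/L: below toxic threshold.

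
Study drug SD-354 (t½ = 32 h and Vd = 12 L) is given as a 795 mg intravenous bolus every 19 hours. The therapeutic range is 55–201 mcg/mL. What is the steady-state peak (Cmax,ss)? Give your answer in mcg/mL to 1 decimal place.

Over one 19-h interval, 19/32 ≈ 0.59375 half-lives elapse, leaving f ≈ 0.6626 of each dose.
Accumulation ratio R = 1/(1 − f) ≈ 1/0.3374 ≈ 2.9638.
Single-dose peak C₀ = D/Vd = 795/12 ≈ 66.250 mcg/mL.
Steady-state peak Cmax,ss = C₀·R ≈ 66.250 × 2.9638 ≈ 196.352 mcg/mL.
Peak 196.4 mcg/mL vs MTC 201 mcg/mL: below toxic threshold.

196.4 mcg/mL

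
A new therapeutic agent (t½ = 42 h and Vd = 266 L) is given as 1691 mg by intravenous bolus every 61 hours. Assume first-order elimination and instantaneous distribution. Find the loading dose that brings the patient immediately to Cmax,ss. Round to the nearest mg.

f = (1/2)^(61/42) ≈ 0.365418; accumulation ratio R = 1/(1−f) ≈ 1.57584.
Loading dose to hit Cmax,ss on first dose: D_load = D_maint·R ≈ 1691 × 1.57584 ≈ 2664.75 mg.

2665 mg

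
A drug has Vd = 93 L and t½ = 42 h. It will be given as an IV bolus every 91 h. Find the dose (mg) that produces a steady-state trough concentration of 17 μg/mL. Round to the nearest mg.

τ/t½ = 91/42 ≈ 2.1667, so f = (1/2)^(91/42) ≈ 0.222725.
Cmin,ss = (D/Vd)·f/(1−f), so D = Cmin,ss·Vd·(1−f)/f.
D = 17 × 93 × (1−f)/f ≈ 17 × 93 × 3.48984 ≈ 5517.44 mg.

5517 mg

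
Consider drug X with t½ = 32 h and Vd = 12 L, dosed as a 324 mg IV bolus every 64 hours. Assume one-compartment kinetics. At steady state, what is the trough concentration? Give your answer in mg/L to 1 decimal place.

The dosing interval is 2 half-lives, so f = 2^(−2) = 0.25.
At steady state, R = 1/(1 − 0.25) = 4/3.
Single-dose peak C₀ = D/Vd = 324/12 = 27 mg/L.
Steady-state peak Cmax,ss = C₀·R = 27 × 4/3 ≈ 36.000 mg/L.
Steady-state trough Cmin,ss = Cmax,ss·f ≈ 36.000 × 0.25 ≈ 9.000 mg/L.

9.0 mg/L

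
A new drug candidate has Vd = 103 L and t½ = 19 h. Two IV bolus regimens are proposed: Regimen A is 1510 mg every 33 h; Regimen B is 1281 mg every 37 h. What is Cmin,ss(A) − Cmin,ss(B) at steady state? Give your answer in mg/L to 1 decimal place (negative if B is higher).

1.9 mg/L

Regimen A: f = (1/2)^(33/19) ≈ 0.3000; Cmin,ss = (1510/103)·f/(1−f) ≈ 6.283 mg/L.
Regimen B: f = (1/2)^(37/19) ≈ 0.2593; Cmin,ss = (1281/103)·f/(1−f) ≈ 4.354 mg/L.
Difference ≈ 6.283 − 4.354 ≈ 1.929 mg/L.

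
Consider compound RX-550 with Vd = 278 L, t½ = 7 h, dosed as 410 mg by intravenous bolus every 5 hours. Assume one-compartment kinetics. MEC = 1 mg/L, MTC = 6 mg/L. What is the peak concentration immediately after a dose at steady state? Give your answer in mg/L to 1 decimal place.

3.8 mg/L

τ/t½ = 5/7 ≈ 0.71429, so fraction remaining f = (1/2)^(5/7) ≈ 0.6095.
Accumulation ratio R = 1/(1 − f) ≈ 1/0.3905 ≈ 2.5608.
Each bolus raises the concentration by D/Vd = 410/278 ≈ 1.475 mg/L.
Steady-state peak Cmax,ss = C₀·R ≈ 1.475 × 2.5608 ≈ 3.777 mg/L.
Peak 3.8 mg/L vs MTC 6 mg/L: below toxic threshold.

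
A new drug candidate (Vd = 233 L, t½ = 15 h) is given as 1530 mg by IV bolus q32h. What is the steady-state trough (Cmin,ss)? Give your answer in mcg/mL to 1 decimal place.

1.9 mcg/mL

τ/t½ = 32/15 ≈ 2.1333, so fraction remaining f = (1/2)^(32/15) ≈ 0.2279.
Accumulation ratio R = 1/(1 − f) ≈ 1/0.7721 ≈ 1.2952.
Single-dose peak C₀ = D/Vd = 1530/233 ≈ 6.567 mcg/mL.
Steady-state peak Cmax,ss = C₀·R ≈ 6.567 × 1.2952 ≈ 8.506 mcg/mL.
One interval later, Cmin,ss = Cmax,ss·e^(−kτ) ≈ 8.506 × 0.2279 ≈ 1.939 mcg/mL.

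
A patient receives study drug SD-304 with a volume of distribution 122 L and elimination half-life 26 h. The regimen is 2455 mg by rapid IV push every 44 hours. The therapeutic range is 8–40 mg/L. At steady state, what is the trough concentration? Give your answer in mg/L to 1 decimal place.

9.0 mg/L

τ/t½ = 44/26 ≈ 1.6923, so fraction remaining f = (1/2)^(44/26) ≈ 0.3094.
Each bolus raises the concentration by D/Vd = 2455/122 ≈ 20.123 mg/L.
Steady-state trough Cmin,ss = C₀·f/(1−f) ≈ 20.123 × 0.3094/0.6906 ≈ 9.015 mg/L.
Trough 9.0 mg/L vs MEC 8 mg/L: adequate.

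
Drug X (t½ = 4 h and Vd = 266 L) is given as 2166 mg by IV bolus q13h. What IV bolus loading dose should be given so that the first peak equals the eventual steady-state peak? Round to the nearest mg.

2420 mg

f = (1/2)^(13/4) ≈ 0.105112; accumulation ratio R = 1/(1−f) ≈ 1.11746.
Loading dose to hit Cmax,ss on first dose: D_load = D_maint·R ≈ 2166 × 1.11746 ≈ 2420.42 mg.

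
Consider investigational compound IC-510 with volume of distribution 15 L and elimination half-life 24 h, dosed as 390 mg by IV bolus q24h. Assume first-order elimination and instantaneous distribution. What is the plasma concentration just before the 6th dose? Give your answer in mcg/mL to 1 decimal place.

f = (1/2)^(τ/t½) = (1/2)^(24/24) ≈ 0.5000.
C₀ = D/Vd = 390/15 ≈ 26.000 mcg/mL.
Before the 6th dose, 5 doses have been given. Superposition: Cmin = C₀·(f + f² + … + f^5).
≈ 26.000 × (0.5000 + 0.2500 + 0.1250 + 0.0625 + 0.0313) ≈ 26.000 × 0.9688 ≈ 25.189 mcg/mL.

25.2 mcg/mL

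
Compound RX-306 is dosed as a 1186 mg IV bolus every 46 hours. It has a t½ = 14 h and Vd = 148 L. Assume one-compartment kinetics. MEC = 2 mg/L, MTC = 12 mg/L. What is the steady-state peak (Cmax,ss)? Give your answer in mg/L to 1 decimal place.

8.9 mg/L

k = ln2/t½ = ln2/14 ≈ 0.049511 h⁻¹; fraction remaining f = e^(−kτ) = e^(−0.049511×46) ≈ 0.1025.
Accumulation ratio R = 1/(1 − f) ≈ 1/0.8975 ≈ 1.1142.
Each bolus raises the concentration by D/Vd = 1186/148 ≈ 8.014 mg/L.
Cmax,ss = C₀/(1 − f) ≈ 8.014/0.8975 ≈ 8.929 mg/L.
Peak 8.9 mg/L vs MTC 12 mg/L: below toxic threshold.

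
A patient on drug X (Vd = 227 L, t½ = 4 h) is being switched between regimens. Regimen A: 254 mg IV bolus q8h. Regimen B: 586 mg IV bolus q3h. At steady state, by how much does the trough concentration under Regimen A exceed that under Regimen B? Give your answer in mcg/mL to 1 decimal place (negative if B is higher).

-3.4 mcg/mL

Regimen A: f = (1/2)^(8/4) ≈ 0.2500; Cmin,ss = (254/227)·f/(1−f) ≈ 0.373 mcg/mL.
Regimen B: f = (1/2)^(3/4) ≈ 0.5946; Cmin,ss = (586/227)·f/(1−f) ≈ 3.786 mcg/mL.
Difference ≈ 0.373 − 3.786 ≈ -3.413 mcg/mL.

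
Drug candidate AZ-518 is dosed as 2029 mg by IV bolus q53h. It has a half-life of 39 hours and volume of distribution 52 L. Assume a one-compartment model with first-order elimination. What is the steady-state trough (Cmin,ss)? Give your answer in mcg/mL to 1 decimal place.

τ/t½ = 53/39 ≈ 1.359, so fraction remaining f = (1/2)^(53/39) ≈ 0.3899.
At steady state, accumulation factor R = 1/(1 − e^(−kτ)) ≈ 1.6391.
Each bolus raises the concentration by D/Vd = 2029/52 ≈ 39.019 mcg/mL.
Cmax,ss = C₀/(1 − f) ≈ 39.019/0.6101 ≈ 63.955 mcg/mL.
Steady-state trough Cmin,ss = Cmax,ss·f ≈ 63.955 × 0.3899 ≈ 24.936 mcg/mL.

24.9 mcg/mL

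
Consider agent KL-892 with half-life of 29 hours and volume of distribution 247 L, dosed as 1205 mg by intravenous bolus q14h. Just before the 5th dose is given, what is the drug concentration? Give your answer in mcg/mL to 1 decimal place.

f = (1/2)^(τ/t½) = (1/2)^(14/29) ≈ 0.7156.
C₀ = D/Vd = 1205/247 ≈ 4.879 mcg/mL.
Before the 5th dose, 4 doses have been given. Superposition: Cmin = C₀·(f + f² + … + f^4).
≈ 4.879 × (0.7156 + 0.5121 + 0.3664 + 0.2622) ≈ 4.879 × 1.8563 ≈ 9.057 mcg/mL.

9.1 mcg/mL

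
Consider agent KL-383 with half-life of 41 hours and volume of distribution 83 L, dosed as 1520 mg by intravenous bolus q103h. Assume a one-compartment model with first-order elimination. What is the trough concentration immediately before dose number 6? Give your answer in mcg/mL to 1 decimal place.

3.9 mcg/mL

f = (1/2)^(τ/t½) = (1/2)^(103/41) ≈ 0.1753.
C₀ = D/Vd = 1520/83 ≈ 18.313 mcg/mL.
Before the 6th dose, 5 doses have been given. Superposition: Cmin = C₀·(f + f² + … + f^5).
≈ 18.313 × (0.1753 + 0.0307 + 0.0054 + 0.0009 + 0.0002) ≈ 18.313 × 0.2125 ≈ 3.892 mcg/mL.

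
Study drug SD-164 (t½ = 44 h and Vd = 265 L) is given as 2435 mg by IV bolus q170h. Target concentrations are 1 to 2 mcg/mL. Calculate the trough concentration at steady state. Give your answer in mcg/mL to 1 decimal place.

Over one 170-h interval, 170/44 ≈ 3.8636 half-lives elapse, leaving f ≈ 0.0687 of each dose.
At steady state, accumulation factor R = 1/(1 − e^(−kτ)) ≈ 1.0738.
Single-dose peak C₀ = D/Vd = 2435/265 ≈ 9.189 mcg/mL.
Steady-state peak Cmax,ss = C₀·R ≈ 9.189 × 1.0738 ≈ 9.867 mcg/mL.
Steady-state trough Cmin,ss = Cmax,ss·f ≈ 9.867 × 0.0687 ≈ 0.678 mcg/mL.
Trough 0.7 mcg/mL vs MEC 1 mcg/mL: subtherapeutic.

0.7 mcg/mL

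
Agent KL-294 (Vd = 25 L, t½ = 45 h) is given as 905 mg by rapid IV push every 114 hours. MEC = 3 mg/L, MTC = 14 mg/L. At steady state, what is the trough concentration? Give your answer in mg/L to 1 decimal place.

k = ln2/t½ = ln2/45 ≈ 0.015403 h⁻¹; fraction remaining f = e^(−kτ) = e^(−0.015403×114) ≈ 0.1727.
Single-dose peak C₀ = D/Vd = 905/25 ≈ 36.200 mg/L.
Steady-state trough Cmin,ss = C₀·f/(1−f) ≈ 36.200 × 0.1727/0.8273 ≈ 7.557 mg/L.
Trough 7.6 mg/L vs MEC 3 mg/L: adequate.

7.6 mg/L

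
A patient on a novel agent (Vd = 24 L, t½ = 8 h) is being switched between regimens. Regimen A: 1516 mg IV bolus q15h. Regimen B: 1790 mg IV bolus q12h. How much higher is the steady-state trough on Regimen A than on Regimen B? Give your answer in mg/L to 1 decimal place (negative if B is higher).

Regimen A: f = (1/2)^(15/8) ≈ 0.2726; Cmin,ss = (1516/24)·f/(1−f) ≈ 23.672 mg/L.
Regimen B: f = (1/2)^(12/8) ≈ 0.3536; Cmin,ss = (1790/24)·f/(1−f) ≈ 40.799 mg/L.
Difference ≈ 23.672 − 40.799 ≈ -17.127 mg/L.

-17.1 mg/L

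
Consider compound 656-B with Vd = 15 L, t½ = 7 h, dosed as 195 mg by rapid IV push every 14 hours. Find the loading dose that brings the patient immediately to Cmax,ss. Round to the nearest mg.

260 mg

f = (1/2)^(14/7) ≈ 0.250000; accumulation ratio R = 1/(1−f) ≈ 1.33333.
Loading dose to hit Cmax,ss on first dose: D_load = D_maint·R ≈ 195 × 1.33333 ≈ 260.00 mg.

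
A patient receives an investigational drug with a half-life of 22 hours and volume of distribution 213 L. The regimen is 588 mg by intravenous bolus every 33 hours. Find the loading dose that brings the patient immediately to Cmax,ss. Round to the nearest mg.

910 mg

f = (1/2)^(33/22) ≈ 0.353553; accumulation ratio R = 1/(1−f) ≈ 1.54692.
Loading dose to hit Cmax,ss on first dose: D_load = D_maint·R ≈ 588 × 1.54692 ≈ 909.59 mg.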